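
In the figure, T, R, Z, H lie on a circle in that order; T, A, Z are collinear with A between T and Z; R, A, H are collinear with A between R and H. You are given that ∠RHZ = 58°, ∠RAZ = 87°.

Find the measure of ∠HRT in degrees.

∠HRT = 29°

1. ∠RTZ = 58°  [same arc RZ]
2. ∠RAT = 93°  [linear pair at A on TZ]
3. ∠HRT = 29°  [△TAR]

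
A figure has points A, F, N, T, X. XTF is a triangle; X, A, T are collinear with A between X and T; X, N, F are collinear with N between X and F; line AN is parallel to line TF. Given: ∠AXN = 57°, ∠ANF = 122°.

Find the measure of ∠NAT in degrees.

1. ∠ANX = 58°  [linear pair at N on XF]
2. ∠NAX = 65°  [△XAN]
3. ∠NAT = 115°  [linear pair at A on XT]

∠NAT = 115°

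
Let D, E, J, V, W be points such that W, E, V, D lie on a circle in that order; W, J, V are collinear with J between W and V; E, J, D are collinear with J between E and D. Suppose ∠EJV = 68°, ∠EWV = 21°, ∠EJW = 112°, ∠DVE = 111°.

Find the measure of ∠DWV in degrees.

∠DWV = 48°

1. ∠EDV = 21°  [same arc EV]
2. ∠DEV = 48°  [△EVD]
3. ∠DWV = 48°  [same arc VD]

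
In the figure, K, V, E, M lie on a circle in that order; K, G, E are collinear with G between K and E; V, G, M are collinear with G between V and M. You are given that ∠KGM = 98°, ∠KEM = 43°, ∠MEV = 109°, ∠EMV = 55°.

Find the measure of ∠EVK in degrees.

∠EVK = 59°

1. ∠EGV = 98°  [vertical angles at G]
2. ∠EVM = 16°  [△VEM]
3. ∠EKV = 55°  [same arc VE]
4. ∠KEV = 66°  [△VGE]
5. ∠EVK = 59°  [△KVE]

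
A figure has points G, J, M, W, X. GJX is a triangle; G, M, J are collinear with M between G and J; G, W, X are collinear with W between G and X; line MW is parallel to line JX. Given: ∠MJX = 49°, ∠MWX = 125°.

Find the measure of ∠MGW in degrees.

∠MGW = 76°

1. ∠GJX = 49°  [M on ray JG]
2. ∠GWM = 55°  [linear pair at W on GX]
3. ∠GMW = 49°  [MW∥JX, corresponding at M]
4. ∠MGW = 76°  [△GMW]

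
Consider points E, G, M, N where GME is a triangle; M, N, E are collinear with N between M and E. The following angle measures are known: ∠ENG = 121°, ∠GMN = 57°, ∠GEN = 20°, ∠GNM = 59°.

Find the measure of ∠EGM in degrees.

1. ∠EMG = 57°  [N on ray ME]
2. ∠GEM = 20°  [N on ray EM]
3. ∠EGM = 103°  [△GME]

∠EGM = 103°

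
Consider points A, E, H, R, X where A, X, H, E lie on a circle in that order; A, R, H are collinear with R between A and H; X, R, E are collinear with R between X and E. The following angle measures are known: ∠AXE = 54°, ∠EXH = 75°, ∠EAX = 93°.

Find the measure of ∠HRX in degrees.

1. ∠AEX = 33°  [△AXE]
2. ∠AHX = 33°  [same arc AX]
3. ∠HRX = 72°  [△XRH]

∠HRX = 72°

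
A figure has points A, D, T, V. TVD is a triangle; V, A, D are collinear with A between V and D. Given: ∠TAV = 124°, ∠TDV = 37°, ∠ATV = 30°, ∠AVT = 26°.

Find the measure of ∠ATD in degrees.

∠ATD = 87°

1. ∠DAT = 56°  [linear pair at A on VD]
2. ∠ADT = 37°  [A on ray DV]
3. ∠ATD = 87°  [△TAD]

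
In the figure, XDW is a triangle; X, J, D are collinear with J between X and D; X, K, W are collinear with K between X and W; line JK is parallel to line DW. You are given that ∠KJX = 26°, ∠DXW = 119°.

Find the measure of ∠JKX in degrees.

∠JKX = 35°

1. ∠WDX = 26°  [JK∥DW, corresponding at J]
2. ∠DWX = 35°  [△XDW]
3. ∠JKX = 35°  [JK∥DW, corresponding at K]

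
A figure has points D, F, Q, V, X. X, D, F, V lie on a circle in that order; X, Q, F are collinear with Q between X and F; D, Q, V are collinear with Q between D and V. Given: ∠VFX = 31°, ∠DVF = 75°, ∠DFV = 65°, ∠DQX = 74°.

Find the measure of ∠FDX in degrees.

1. ∠DXF = 75°  [same arc DF]
2. ∠FDV = 40°  [△DFV]
3. ∠DQF = 106°  [linear pair at Q on XF]
4. ∠DFX = 34°  [△DQF]
5. ∠FDX = 71°  [△XDF]

∠FDX = 71°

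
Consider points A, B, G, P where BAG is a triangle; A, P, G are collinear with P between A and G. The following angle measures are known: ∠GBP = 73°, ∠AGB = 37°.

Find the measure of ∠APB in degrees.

∠APB = 110°

1. ∠BGP = 37°  [P on ray GA]
2. ∠BPG = 70°  [△BPG]
3. ∠APB = 110°  [linear pair at P on AG]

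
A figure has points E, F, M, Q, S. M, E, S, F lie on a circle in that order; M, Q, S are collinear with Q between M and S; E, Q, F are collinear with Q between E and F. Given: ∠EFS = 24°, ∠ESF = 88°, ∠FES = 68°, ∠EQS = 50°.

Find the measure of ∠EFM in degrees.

∠EFM = 62°

1. ∠EMS = 24°  [same arc ES]
2. ∠EMF = 92°  [cyclic MESF, opposite ∠M+∠S]
3. ∠EQM = 130°  [linear pair at Q on MS]
4. ∠FEM = 26°  [△MQE]
5. ∠EFM = 62°  [△MEF]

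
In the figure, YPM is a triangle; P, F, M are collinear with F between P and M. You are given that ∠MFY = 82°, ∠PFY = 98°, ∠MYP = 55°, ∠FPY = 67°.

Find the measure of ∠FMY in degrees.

∠FMY = 58°

1. ∠MPY = 67°  [F on ray PM]
2. ∠PMY = 58°  [△YPM]
3. ∠FMY = 58°  [F on ray MP]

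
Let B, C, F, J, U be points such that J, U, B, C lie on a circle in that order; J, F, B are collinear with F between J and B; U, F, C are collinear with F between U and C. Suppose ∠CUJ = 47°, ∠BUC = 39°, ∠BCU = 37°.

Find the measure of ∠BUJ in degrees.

∠BUJ = 86°

1. ∠CBJ = 47°  [same arc JC]
2. ∠BJC = 39°  [same arc BC]
3. ∠BCJ = 94°  [△JBC]
4. ∠BUJ = 86°  [cyclic JUBC, opposite ∠U+∠C]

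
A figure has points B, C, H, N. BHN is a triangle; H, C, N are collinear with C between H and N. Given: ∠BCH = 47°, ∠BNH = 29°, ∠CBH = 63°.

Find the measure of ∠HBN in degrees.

∠HBN = 81°

1. ∠BHC = 70°  [△BHC]
2. ∠BHN = 70°  [C on ray HN]
3. ∠HBN = 81°  [△BHN]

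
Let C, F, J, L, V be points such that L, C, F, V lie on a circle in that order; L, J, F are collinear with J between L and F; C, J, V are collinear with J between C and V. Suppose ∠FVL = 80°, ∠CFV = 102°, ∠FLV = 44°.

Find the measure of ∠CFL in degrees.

∠CFL = 46°

1. ∠LFV = 56°  [△LFV]
2. ∠CLV = 78°  [cyclic LCFV, opposite ∠L+∠F]
3. ∠LCV = 56°  [same arc LV]
4. ∠CVL = 46°  [△LCV]
5. ∠CFL = 46°  [same arc LC]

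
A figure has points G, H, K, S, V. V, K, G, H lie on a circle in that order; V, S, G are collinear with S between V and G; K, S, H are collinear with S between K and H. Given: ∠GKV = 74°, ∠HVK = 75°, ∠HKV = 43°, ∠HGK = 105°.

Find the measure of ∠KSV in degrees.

∠KSV = 93°

1. ∠KHV = 62°  [△VKH]
2. ∠KGV = 62°  [same arc VK]
3. ∠GVK = 44°  [△VKG]
4. ∠KSV = 93°  [△VSK]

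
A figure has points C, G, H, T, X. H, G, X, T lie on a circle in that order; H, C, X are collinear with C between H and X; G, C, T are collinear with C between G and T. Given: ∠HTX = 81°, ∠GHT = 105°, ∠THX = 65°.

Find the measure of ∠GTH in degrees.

∠GTH = 41°

1. ∠HXT = 34°  [△HXT]
2. ∠HGT = 34°  [same arc HT]
3. ∠GTH = 41°  [△HGT]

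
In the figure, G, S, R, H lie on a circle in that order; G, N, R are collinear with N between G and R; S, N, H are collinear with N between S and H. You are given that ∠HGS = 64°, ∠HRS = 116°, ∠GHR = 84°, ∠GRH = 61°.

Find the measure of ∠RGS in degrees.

∠RGS = 29°

1. ∠HGR = 35°  [△GRH]
2. ∠HSR = 35°  [same arc RH]
3. ∠RHS = 29°  [△SRH]
4. ∠RGS = 29°  [same arc SR]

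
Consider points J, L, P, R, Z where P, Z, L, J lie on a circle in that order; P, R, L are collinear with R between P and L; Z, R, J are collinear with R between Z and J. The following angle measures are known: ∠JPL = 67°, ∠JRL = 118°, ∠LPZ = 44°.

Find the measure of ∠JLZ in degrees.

∠JLZ = 69°

1. ∠JZL = 67°  [same arc LJ]
2. ∠LJZ = 44°  [same arc ZL]
3. ∠JLZ = 69°  [△ZLJ]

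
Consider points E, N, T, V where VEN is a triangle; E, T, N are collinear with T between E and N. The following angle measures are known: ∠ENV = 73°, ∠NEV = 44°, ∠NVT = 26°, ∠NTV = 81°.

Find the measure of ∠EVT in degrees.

1. ∠TEV = 44°  [T on ray EN]
2. ∠ETV = 99°  [linear pair at T on EN]
3. ∠EVT = 37°  [△VET]

∠EVT = 37°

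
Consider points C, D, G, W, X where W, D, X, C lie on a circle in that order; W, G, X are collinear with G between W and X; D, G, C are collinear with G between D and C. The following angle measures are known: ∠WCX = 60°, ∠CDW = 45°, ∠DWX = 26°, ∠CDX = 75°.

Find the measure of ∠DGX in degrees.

1. ∠WDX = 120°  [cyclic WDXC, opposite ∠D+∠C]
2. ∠DXW = 34°  [△WDX]
3. ∠DGX = 71°  [△DGX]

∠DGX = 71°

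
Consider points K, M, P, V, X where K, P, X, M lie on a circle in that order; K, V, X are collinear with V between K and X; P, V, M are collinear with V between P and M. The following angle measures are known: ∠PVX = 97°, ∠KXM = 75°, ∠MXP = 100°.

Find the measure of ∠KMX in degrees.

1. ∠KVM = 97°  [vertical angles at V]
2. ∠KPM = 75°  [same arc KM]
3. ∠MKP = 80°  [cyclic KPXM, opposite ∠K+∠X]
4. ∠KMP = 25°  [△KPM]
5. ∠MKX = 58°  [△KVM]
6. ∠KMX = 47°  [△KXM]

∠KMX = 47°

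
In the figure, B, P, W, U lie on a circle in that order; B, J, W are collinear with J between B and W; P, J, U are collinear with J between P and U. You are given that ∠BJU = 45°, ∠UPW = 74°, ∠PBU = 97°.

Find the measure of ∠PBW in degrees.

∠PBW = 23°

1. ∠PWU = 83°  [cyclic BPWU, opposite ∠B+∠W]
2. ∠PUW = 23°  [△PWU]
3. ∠PBW = 23°  [same arc PW]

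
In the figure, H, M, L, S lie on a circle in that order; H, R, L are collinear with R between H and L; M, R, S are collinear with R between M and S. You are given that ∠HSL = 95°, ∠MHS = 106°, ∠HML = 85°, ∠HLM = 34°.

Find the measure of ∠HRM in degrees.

∠HRM = 79°

1. ∠LHM = 61°  [△HML]
2. ∠HSM = 34°  [same arc HM]
3. ∠HMS = 40°  [△HMS]
4. ∠HRM = 79°  [△HRM]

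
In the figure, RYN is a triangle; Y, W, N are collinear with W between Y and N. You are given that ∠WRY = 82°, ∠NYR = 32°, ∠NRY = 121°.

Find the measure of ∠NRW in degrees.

1. ∠RNY = 27°  [△RYN]
2. ∠RYW = 32°  [W on ray YN]
3. ∠RNW = 27°  [W on ray NY]
4. ∠RWY = 66°  [△RYW]
5. ∠NWR = 114°  [linear pair at W on YN]
6. ∠NRW = 39°  [△RWN]

∠NRW = 39°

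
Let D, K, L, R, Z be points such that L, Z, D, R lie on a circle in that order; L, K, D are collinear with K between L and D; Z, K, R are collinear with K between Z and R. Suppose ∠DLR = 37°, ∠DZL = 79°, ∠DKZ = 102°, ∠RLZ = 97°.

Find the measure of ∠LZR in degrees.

∠LZR = 42°

1. ∠DRL = 101°  [cyclic LZDR, opposite ∠Z+∠R]
2. ∠LDR = 42°  [△LDR]
3. ∠LZR = 42°  [same arc LR]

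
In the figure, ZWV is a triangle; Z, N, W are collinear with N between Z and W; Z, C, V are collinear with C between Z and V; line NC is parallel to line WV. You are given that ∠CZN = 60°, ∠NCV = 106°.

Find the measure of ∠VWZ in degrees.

∠VWZ = 46°

1. ∠NCZ = 74°  [linear pair at C on ZV]
2. ∠CNZ = 46°  [△ZNC]
3. ∠VWZ = 46°  [NC∥WV, corresponding at N]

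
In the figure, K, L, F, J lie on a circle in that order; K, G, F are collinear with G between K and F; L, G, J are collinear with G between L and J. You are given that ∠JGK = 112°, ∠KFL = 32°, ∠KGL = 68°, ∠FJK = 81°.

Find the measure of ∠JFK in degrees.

1. ∠KJL = 32°  [same arc KL]
2. ∠FKJ = 36°  [△KGJ]
3. ∠JFK = 63°  [△KFJ]

∠JFK = 63°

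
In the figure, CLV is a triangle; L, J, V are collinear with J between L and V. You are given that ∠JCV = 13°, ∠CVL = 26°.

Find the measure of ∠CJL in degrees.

∠CJL = 39°

1. ∠CVJ = 26°  [J on ray VL]
2. ∠CJV = 141°  [△CJV]
3. ∠CJL = 39°  [linear pair at J on LV]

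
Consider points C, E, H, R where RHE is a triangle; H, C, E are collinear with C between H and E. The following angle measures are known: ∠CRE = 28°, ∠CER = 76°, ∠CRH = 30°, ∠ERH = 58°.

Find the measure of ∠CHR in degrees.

1. ∠HER = 76°  [C on ray EH]
2. ∠EHR = 46°  [△RHE]
3. ∠CHR = 46°  [C on ray HE]

∠CHR = 46°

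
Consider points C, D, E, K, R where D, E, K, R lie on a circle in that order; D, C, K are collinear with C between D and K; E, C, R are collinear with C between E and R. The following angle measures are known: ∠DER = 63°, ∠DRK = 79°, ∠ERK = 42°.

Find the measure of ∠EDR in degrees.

1. ∠DEK = 101°  [cyclic DEKR, opposite ∠E+∠R]
2. ∠EDK = 42°  [same arc EK]
3. ∠DKE = 37°  [△DEK]
4. ∠DRE = 37°  [same arc DE]
5. ∠EDR = 80°  [△DER]

∠EDR = 80°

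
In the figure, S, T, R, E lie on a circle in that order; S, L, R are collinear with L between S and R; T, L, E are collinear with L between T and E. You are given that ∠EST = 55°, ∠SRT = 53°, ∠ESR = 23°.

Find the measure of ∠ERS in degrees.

∠ERS = 72°

1. ∠ERT = 125°  [cyclic STRE, opposite ∠S+∠R]
2. ∠SET = 53°  [same arc ST]
3. ∠ETR = 23°  [same arc RE]
4. ∠ELS = 104°  [△SLE]
5. ∠RET = 32°  [△TRE]
6. ∠ELR = 76°  [linear pair at L on SR]
7. ∠ERS = 72°  [△RLE]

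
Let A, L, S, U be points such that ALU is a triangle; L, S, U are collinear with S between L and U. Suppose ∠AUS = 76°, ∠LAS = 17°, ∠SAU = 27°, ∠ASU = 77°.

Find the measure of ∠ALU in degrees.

1. ∠ASL = 103°  [linear pair at S on LU]
2. ∠ALS = 60°  [△ALS]
3. ∠ALU = 60°  [S on ray LU]

∠ALU = 60°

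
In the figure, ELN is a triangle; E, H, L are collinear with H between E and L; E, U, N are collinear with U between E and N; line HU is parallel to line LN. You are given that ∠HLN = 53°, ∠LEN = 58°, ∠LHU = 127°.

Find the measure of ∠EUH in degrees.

1. ∠ELN = 53°  [H on ray LE]
2. ∠ENL = 69°  [△ELN]
3. ∠EUH = 69°  [HU∥LN, corresponding at U]

∠EUH = 69°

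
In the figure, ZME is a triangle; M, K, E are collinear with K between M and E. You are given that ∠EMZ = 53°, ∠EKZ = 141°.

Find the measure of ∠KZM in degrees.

1. ∠KMZ = 53°  [K on ray ME]
2. ∠MKZ = 39°  [linear pair at K on ME]
3. ∠KZM = 88°  [△ZMK]

∠KZM = 88°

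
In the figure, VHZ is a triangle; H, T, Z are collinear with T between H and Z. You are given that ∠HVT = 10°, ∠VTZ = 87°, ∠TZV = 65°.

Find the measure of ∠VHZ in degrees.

1. ∠HTV = 93°  [linear pair at T on HZ]
2. ∠THV = 77°  [△VHT]
3. ∠VHZ = 77°  [T on ray HZ]

∠VHZ = 77°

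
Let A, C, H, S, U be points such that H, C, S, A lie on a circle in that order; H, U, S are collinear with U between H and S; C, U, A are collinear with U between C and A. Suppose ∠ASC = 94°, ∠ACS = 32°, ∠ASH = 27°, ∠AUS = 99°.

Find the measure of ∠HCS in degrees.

1. ∠AHS = 32°  [same arc SA]
2. ∠HAS = 121°  [△HSA]
3. ∠HCS = 59°  [cyclic HCSA, opposite ∠C+∠A]

∠HCS = 59°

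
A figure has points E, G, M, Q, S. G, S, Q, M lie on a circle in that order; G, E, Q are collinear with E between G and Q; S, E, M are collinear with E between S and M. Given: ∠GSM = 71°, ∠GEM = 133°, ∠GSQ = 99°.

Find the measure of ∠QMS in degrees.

1. ∠GQM = 71°  [same arc GM]
2. ∠MEQ = 47°  [linear pair at E on GQ]
3. ∠QMS = 62°  [△QEM]

∠QMS = 62°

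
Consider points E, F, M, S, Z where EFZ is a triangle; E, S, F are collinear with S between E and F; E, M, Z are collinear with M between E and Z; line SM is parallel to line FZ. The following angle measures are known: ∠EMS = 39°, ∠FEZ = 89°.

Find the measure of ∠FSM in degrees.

1. ∠EZF = 39°  [SM∥FZ, corresponding at M]
2. ∠EFZ = 52°  [△EFZ]
3. ∠ESM = 52°  [SM∥FZ, corresponding at S]
4. ∠FSM = 128°  [linear pair at S on EF]

∠FSM = 128°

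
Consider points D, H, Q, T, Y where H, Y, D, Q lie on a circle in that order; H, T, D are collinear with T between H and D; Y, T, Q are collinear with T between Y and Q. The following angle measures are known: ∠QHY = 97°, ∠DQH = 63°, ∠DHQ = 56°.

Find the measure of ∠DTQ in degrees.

∠DTQ = 78°

1. ∠QDY = 83°  [cyclic HYDQ, opposite ∠H+∠D]
2. ∠HDQ = 61°  [△HDQ]
3. ∠DYQ = 56°  [same arc DQ]
4. ∠DQY = 41°  [△YDQ]
5. ∠DTQ = 78°  [△DTQ]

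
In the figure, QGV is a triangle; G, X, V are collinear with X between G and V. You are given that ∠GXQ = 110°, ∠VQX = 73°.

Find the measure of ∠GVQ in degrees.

∠GVQ = 37°

1. ∠QXV = 70°  [linear pair at X on GV]
2. ∠QVX = 37°  [△QXV]
3. ∠GVQ = 37°  [X on ray VG]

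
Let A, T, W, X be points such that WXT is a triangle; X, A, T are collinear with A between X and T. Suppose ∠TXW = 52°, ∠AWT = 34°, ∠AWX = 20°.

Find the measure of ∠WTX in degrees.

∠WTX = 74°

1. ∠AXW = 52°  [A on ray XT]
2. ∠WAX = 108°  [△WXA]
3. ∠TAW = 72°  [linear pair at A on XT]
4. ∠ATW = 74°  [△WAT]
5. ∠WTX = 74°  [A on ray TX]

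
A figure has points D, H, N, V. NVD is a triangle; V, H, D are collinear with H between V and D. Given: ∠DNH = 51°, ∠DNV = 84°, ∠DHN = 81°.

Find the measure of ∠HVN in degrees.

1. ∠HDN = 48°  [△NHD]
2. ∠NDV = 48°  [H on ray DV]
3. ∠DVN = 48°  [△NVD]
4. ∠HVN = 48°  [H on ray VD]

∠HVN = 48°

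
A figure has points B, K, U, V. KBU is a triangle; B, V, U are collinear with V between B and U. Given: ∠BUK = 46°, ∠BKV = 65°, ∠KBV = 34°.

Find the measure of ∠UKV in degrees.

∠UKV = 35°

1. ∠KUV = 46°  [V on ray UB]
2. ∠BVK = 81°  [△KBV]
3. ∠KVU = 99°  [linear pair at V on BU]
4. ∠UKV = 35°  [△KVU]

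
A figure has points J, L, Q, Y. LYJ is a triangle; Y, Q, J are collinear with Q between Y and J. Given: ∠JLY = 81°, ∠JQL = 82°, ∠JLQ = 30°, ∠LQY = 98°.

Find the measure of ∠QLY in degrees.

∠QLY = 51°

1. ∠LJQ = 68°  [△LQJ]
2. ∠LJY = 68°  [Q on ray JY]
3. ∠JYL = 31°  [△LYJ]
4. ∠LYQ = 31°  [Q on ray YJ]
5. ∠QLY = 51°  [△LYQ]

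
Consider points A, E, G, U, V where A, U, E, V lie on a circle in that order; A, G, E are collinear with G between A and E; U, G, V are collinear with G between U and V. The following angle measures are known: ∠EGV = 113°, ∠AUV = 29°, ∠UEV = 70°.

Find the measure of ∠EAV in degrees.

1. ∠AGV = 67°  [linear pair at G on AE]
2. ∠UAV = 110°  [cyclic AUEV, opposite ∠A+∠E]
3. ∠AVU = 41°  [△AUV]
4. ∠EAV = 72°  [△AGV]

∠EAV = 72°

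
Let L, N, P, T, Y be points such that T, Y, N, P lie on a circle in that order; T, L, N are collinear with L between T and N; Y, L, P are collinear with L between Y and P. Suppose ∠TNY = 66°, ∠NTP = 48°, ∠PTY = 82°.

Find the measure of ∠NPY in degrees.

1. ∠NYP = 48°  [same arc NP]
2. ∠PNY = 98°  [cyclic TYNP, opposite ∠T+∠N]
3. ∠NPY = 34°  [△YNP]

∠NPY = 34°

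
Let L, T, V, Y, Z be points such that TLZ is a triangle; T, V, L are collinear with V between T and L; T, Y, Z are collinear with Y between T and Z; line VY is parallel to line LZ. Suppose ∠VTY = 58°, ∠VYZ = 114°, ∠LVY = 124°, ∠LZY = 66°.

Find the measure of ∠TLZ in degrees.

∠TLZ = 56°

1. ∠LTZ = 58°  [V on TL, Y on TZ]
2. ∠LZT = 66°  [Y on ray ZT]
3. ∠TLZ = 56°  [△TLZ]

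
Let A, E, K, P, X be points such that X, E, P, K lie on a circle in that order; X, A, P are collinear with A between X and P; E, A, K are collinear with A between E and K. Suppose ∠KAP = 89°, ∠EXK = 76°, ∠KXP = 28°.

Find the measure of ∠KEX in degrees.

∠KEX = 43°

1. ∠KAX = 91°  [linear pair at A on XP]
2. ∠EKX = 61°  [△XAK]
3. ∠KEX = 43°  [△XEK]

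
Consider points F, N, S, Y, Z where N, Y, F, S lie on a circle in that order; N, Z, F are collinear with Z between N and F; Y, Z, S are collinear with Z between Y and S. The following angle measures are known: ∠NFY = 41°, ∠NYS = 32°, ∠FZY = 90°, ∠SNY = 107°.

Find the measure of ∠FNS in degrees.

1. ∠NSY = 41°  [same arc NY]
2. ∠NZS = 90°  [vertical angles at Z]
3. ∠FNS = 49°  [△NZS]

∠FNS = 49°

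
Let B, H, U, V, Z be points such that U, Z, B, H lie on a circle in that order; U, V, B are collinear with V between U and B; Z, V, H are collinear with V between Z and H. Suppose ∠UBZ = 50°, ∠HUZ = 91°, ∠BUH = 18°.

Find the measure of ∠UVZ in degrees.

1. ∠BZH = 18°  [same arc BH]
2. ∠BVZ = 112°  [△ZVB]
3. ∠UVZ = 68°  [linear pair at V on UB]

∠UVZ = 68°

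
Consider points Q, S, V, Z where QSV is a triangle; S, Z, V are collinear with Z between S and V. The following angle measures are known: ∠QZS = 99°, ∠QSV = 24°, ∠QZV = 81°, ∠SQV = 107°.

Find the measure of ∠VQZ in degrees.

1. ∠QVS = 49°  [△QSV]
2. ∠QVZ = 49°  [Z on ray VS]
3. ∠VQZ = 50°  [△QZV]

∠VQZ = 50°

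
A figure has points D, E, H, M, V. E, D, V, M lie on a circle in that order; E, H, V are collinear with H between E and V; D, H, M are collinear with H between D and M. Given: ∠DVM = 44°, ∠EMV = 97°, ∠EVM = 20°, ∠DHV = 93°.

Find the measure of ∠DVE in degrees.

1. ∠DEM = 136°  [cyclic EDVM, opposite ∠E+∠V]
2. ∠EDM = 20°  [same arc EM]
3. ∠DME = 24°  [△EDM]
4. ∠DVE = 24°  [same arc ED]

∠DVE = 24°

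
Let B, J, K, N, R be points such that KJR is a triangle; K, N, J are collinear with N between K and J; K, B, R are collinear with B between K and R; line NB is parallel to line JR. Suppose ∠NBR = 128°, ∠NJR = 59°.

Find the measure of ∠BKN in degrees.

1. ∠KBN = 52°  [linear pair at B on KR]
2. ∠KJR = 59°  [N on ray JK]
3. ∠JRK = 52°  [NB∥JR, corresponding at B]
4. ∠JKR = 69°  [△KJR]
5. ∠BKN = 69°  [N on KJ, B on KR]

∠BKN = 69°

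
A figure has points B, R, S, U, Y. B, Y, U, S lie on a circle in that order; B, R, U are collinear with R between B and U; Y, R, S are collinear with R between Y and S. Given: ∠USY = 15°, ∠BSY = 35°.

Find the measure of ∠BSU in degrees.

∠BSU = 50°

1. ∠UBY = 15°  [same arc YU]
2. ∠BUY = 35°  [same arc BY]
3. ∠BYU = 130°  [△BYU]
4. ∠BSU = 50°  [cyclic BYUS, opposite ∠Y+∠S]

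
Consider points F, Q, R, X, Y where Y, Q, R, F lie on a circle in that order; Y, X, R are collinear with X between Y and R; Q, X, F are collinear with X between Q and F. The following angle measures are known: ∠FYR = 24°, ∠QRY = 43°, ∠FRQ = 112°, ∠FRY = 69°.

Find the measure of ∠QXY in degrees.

1. ∠FQR = 24°  [same arc RF]
2. ∠QXR = 113°  [△QXR]
3. ∠QXY = 67°  [linear pair at X on YR]

∠QXY = 67°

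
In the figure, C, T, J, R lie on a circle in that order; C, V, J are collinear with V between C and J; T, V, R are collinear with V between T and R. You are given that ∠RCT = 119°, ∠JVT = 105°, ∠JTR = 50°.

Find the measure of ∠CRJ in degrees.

1. ∠RJT = 61°  [cyclic CTJR, opposite ∠C+∠J]
2. ∠CVR = 105°  [vertical angles at V]
3. ∠JCR = 50°  [same arc JR]
4. ∠JRT = 69°  [△TJR]
5. ∠JVR = 75°  [linear pair at V on CJ]
6. ∠CJR = 36°  [△JVR]
7. ∠CRJ = 94°  [△CJR]

∠CRJ = 94°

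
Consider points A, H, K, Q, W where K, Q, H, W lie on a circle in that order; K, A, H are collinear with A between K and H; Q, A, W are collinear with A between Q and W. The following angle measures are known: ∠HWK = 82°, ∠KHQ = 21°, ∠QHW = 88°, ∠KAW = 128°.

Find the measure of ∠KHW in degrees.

∠KHW = 67°

1. ∠HQK = 98°  [cyclic KQHW, opposite ∠Q+∠W]
2. ∠HKQ = 61°  [△KQH]
3. ∠HAW = 52°  [linear pair at A on KH]
4. ∠HWQ = 61°  [same arc QH]
5. ∠KHW = 67°  [△HAW]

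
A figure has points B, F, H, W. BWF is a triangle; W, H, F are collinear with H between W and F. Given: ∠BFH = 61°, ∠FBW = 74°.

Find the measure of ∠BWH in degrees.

∠BWH = 45°

1. ∠BFW = 61°  [H on ray FW]
2. ∠BWF = 45°  [△BWF]
3. ∠BWH = 45°  [H on ray WF]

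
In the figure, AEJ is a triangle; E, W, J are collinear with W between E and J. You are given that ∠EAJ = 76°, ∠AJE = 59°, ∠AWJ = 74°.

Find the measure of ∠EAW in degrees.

∠EAW = 29°

1. ∠AEJ = 45°  [△AEJ]
2. ∠AWE = 106°  [linear pair at W on EJ]
3. ∠AEW = 45°  [W on ray EJ]
4. ∠EAW = 29°  [△AEW]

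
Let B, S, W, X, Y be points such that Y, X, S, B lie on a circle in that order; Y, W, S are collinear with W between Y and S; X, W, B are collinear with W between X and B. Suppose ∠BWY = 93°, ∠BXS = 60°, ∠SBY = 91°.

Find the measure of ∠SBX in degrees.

1. ∠BWS = 87°  [linear pair at W on YS]
2. ∠BYS = 60°  [same arc SB]
3. ∠BSY = 29°  [△YSB]
4. ∠SBX = 64°  [△SWB]

∠SBX = 64°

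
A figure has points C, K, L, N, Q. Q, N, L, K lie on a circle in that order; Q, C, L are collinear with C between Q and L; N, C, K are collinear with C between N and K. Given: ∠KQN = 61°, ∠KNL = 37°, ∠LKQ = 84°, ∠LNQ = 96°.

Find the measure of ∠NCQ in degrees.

1. ∠KLN = 119°  [cyclic QNLK, opposite ∠Q+∠L]
2. ∠KQL = 37°  [same arc LK]
3. ∠LKN = 24°  [△NLK]
4. ∠KLQ = 59°  [△QLK]
5. ∠LQN = 24°  [same arc NL]
6. ∠KNQ = 59°  [same arc QK]
7. ∠NCQ = 97°  [△QCN]

∠NCQ = 97°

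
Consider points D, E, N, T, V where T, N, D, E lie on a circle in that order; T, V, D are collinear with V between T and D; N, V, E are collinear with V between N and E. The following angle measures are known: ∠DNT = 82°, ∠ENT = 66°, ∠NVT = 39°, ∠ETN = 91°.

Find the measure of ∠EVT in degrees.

1. ∠DET = 98°  [cyclic TNDE, opposite ∠N+∠E]
2. ∠EDT = 66°  [same arc TE]
3. ∠NET = 23°  [△TNE]
4. ∠DTE = 16°  [△TDE]
5. ∠EVT = 141°  [△TVE]

∠EVT = 141°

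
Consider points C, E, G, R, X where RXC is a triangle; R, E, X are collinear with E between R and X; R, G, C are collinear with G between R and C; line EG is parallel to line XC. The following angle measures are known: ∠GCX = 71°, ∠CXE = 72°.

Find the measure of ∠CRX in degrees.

1. ∠RCX = 71°  [G on ray CR]
2. ∠CXR = 72°  [E on ray XR]
3. ∠CRX = 37°  [△RXC]

∠CRX = 37°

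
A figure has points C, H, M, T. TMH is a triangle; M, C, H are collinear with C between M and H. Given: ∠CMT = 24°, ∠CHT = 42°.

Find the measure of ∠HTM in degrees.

∠HTM = 114°

1. ∠HMT = 24°  [C on ray MH]
2. ∠MHT = 42°  [C on ray HM]
3. ∠HTM = 114°  [△TMH]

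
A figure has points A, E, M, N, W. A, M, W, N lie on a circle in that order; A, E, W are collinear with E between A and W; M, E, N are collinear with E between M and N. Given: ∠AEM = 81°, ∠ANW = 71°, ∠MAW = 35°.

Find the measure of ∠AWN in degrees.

1. ∠NEW = 81°  [vertical angles at E]
2. ∠MNW = 35°  [same arc MW]
3. ∠AWN = 64°  [△WEN]

∠AWN = 64°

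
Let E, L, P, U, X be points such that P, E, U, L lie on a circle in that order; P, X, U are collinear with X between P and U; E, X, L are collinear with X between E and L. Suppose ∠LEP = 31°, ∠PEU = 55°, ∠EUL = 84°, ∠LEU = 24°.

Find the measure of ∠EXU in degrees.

∠EXU = 103°

1. ∠EPL = 96°  [cyclic PEUL, opposite ∠P+∠U]
2. ∠LPU = 24°  [same arc UL]
3. ∠ELP = 53°  [△PEL]
4. ∠LXP = 103°  [△PXL]
5. ∠EXU = 103°  [vertical angles at X]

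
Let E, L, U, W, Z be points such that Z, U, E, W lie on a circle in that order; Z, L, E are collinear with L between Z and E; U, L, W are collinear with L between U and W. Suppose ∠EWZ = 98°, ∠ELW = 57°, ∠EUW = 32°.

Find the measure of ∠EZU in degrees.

∠EZU = 73°

1. ∠EUZ = 82°  [cyclic ZUEW, opposite ∠U+∠W]
2. ∠ULZ = 57°  [vertical angles at L]
3. ∠ELU = 123°  [linear pair at L on ZE]
4. ∠UEZ = 25°  [△ULE]
5. ∠EZU = 73°  [△ZUE]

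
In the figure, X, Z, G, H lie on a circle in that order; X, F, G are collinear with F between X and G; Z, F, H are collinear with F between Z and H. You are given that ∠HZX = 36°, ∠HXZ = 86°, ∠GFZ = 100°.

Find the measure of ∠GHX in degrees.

∠GHX = 122°

1. ∠HGX = 36°  [same arc XH]
2. ∠XHZ = 58°  [△XZH]
3. ∠HFX = 100°  [vertical angles at F]
4. ∠GXH = 22°  [△XFH]
5. ∠GHX = 122°  [△XGH]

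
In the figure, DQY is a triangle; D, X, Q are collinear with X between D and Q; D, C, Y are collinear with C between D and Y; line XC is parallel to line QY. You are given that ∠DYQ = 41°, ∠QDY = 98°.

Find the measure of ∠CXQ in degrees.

1. ∠DQY = 41°  [△DQY]
2. ∠CXD = 41°  [XC∥QY, corresponding at X]
3. ∠CXQ = 139°  [linear pair at X on DQ]

∠CXQ = 139°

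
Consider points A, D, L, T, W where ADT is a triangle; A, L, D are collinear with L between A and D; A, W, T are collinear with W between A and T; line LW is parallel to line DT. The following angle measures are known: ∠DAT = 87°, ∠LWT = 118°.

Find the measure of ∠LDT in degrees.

∠LDT = 31°

1. ∠LAW = 87°  [L on AD, W on AT]
2. ∠AWL = 62°  [linear pair at W on AT]
3. ∠ALW = 31°  [△ALW]
4. ∠DLW = 149°  [linear pair at L on AD]
5. ∠LDT = 31°  [LW∥DT, co-interior at D–L]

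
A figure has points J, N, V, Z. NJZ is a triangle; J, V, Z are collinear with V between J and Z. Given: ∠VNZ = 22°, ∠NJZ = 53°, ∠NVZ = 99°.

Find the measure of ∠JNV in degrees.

1. ∠NJV = 53°  [V on ray JZ]
2. ∠JVN = 81°  [linear pair at V on JZ]
3. ∠JNV = 46°  [△NJV]

∠JNV = 46°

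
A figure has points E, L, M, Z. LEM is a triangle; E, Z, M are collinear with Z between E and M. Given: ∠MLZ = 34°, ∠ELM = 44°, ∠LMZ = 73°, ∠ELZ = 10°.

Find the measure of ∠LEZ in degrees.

∠LEZ = 63°

1. ∠LZM = 73°  [△LZM]
2. ∠EZL = 107°  [linear pair at Z on EM]
3. ∠LEZ = 63°  [△LEZ]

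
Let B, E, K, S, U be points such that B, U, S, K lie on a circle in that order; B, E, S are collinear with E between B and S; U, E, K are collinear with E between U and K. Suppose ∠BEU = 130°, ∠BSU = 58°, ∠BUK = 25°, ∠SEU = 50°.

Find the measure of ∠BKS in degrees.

1. ∠SBU = 25°  [△BEU]
2. ∠BUS = 97°  [△BUS]
3. ∠BKS = 83°  [cyclic BUSK, opposite ∠U+∠K]

∠BKS = 83°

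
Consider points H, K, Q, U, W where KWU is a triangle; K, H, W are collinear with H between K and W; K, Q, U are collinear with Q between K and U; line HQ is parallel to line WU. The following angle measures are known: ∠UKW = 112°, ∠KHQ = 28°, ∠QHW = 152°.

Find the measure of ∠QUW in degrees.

1. ∠HKQ = 112°  [H on KW, Q on KU]
2. ∠HQK = 40°  [△KHQ]
3. ∠HQU = 140°  [linear pair at Q on KU]
4. ∠QUW = 40°  [HQ∥WU, co-interior at U–Q]

∠QUW = 40°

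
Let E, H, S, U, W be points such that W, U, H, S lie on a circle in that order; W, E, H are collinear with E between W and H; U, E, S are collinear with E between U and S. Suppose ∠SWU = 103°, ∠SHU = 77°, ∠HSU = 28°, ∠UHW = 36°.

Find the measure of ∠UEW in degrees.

∠UEW = 111°

1. ∠HUS = 75°  [△UHS]
2. ∠HEU = 69°  [△UEH]
3. ∠UEW = 111°  [linear pair at E on WH]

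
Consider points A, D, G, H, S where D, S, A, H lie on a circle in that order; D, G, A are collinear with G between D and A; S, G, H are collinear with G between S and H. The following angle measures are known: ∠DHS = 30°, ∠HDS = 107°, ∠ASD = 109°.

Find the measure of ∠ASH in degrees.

∠ASH = 66°

1. ∠DSH = 43°  [△DSH]
2. ∠AHD = 71°  [cyclic DSAH, opposite ∠S+∠H]
3. ∠DAH = 43°  [same arc DH]
4. ∠ADH = 66°  [△DAH]
5. ∠ASH = 66°  [same arc AH]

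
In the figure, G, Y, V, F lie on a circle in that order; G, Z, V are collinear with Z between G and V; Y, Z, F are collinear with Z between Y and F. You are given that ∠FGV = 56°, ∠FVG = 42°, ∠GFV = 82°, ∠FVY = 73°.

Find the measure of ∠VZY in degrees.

1. ∠FYV = 56°  [same arc VF]
2. ∠FYG = 42°  [same arc GF]
3. ∠FGY = 107°  [cyclic GYVF, opposite ∠G+∠V]
4. ∠GFY = 31°  [△GYF]
5. ∠GVY = 31°  [same arc GY]
6. ∠VZY = 93°  [△YZV]

∠VZY = 93°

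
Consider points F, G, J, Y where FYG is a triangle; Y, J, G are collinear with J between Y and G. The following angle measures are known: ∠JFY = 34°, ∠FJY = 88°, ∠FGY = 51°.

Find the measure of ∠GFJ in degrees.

∠GFJ = 37°

1. ∠FJG = 92°  [linear pair at J on YG]
2. ∠FGJ = 51°  [J on ray GY]
3. ∠GFJ = 37°  [△FJG]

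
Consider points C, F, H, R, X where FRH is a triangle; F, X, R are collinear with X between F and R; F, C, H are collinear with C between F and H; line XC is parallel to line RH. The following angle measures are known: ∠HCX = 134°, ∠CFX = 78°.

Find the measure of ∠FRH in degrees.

∠FRH = 56°

1. ∠FCX = 46°  [linear pair at C on FH]
2. ∠CXF = 56°  [△FXC]
3. ∠FRH = 56°  [XC∥RH, corresponding at X]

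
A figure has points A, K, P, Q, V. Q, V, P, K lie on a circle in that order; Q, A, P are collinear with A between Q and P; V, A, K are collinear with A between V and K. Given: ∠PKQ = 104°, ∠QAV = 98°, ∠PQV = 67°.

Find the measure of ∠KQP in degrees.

1. ∠PVQ = 76°  [cyclic QVPK, opposite ∠V+∠K]
2. ∠KAP = 98°  [vertical angles at A]
3. ∠QPV = 37°  [△QVP]
4. ∠KAQ = 82°  [linear pair at A on QP]
5. ∠QKV = 37°  [same arc QV]
6. ∠KQP = 61°  [△QAK]

∠KQP = 61°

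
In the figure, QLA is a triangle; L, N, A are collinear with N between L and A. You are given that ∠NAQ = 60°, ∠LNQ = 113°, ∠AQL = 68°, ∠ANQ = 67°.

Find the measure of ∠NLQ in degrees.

1. ∠LAQ = 60°  [N on ray AL]
2. ∠ALQ = 52°  [△QLA]
3. ∠NLQ = 52°  [N on ray LA]

∠NLQ = 52°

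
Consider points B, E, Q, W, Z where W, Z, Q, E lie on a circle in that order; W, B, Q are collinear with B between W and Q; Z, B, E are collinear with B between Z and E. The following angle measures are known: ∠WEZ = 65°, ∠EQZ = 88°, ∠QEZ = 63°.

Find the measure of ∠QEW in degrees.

1. ∠WQZ = 65°  [same arc WZ]
2. ∠QWZ = 63°  [same arc ZQ]
3. ∠QZW = 52°  [△WZQ]
4. ∠QEW = 128°  [cyclic WZQE, opposite ∠Z+∠E]

∠QEW = 128°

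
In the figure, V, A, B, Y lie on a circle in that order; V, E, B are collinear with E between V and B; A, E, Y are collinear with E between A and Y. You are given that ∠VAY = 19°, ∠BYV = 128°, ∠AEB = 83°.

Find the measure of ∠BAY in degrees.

∠BAY = 33°

1. ∠VBY = 19°  [same arc VY]
2. ∠BVY = 33°  [△VBY]
3. ∠BAY = 33°  [same arc BY]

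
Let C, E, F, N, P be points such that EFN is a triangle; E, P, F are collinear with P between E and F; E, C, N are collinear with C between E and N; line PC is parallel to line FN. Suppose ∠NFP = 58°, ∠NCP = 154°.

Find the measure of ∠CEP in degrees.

∠CEP = 96°

1. ∠EFN = 58°  [P on ray FE]
2. ∠ECP = 26°  [linear pair at C on EN]
3. ∠CPE = 58°  [PC∥FN, corresponding at P]
4. ∠CEP = 96°  [△EPC]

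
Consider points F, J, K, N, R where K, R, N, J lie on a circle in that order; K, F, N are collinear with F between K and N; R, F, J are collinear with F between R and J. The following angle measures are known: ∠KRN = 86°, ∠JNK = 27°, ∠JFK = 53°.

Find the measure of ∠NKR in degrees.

1. ∠JRK = 27°  [same arc KJ]
2. ∠NFR = 53°  [vertical angles at F]
3. ∠KFR = 127°  [linear pair at F on KN]
4. ∠NKR = 26°  [△KFR]

∠NKR = 26°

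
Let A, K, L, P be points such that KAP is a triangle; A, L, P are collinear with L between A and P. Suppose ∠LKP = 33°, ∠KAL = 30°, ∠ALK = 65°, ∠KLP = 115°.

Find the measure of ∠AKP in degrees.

∠AKP = 118°

1. ∠KPL = 32°  [△KLP]
2. ∠KAP = 30°  [L on ray AP]
3. ∠APK = 32°  [L on ray PA]
4. ∠AKP = 118°  [△KAP]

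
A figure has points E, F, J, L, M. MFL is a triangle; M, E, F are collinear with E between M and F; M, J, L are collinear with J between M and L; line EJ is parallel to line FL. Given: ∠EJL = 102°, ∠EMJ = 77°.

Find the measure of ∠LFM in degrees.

∠LFM = 25°

1. ∠EJM = 78°  [linear pair at J on ML]
2. ∠JEM = 25°  [△MEJ]
3. ∠LFM = 25°  [EJ∥FL, corresponding at E]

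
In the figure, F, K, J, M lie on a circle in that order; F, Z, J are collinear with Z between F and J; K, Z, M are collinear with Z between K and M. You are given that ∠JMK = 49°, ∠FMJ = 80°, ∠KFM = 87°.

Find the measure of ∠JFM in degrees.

1. ∠KJM = 93°  [cyclic FKJM, opposite ∠F+∠J]
2. ∠JKM = 38°  [△KJM]
3. ∠JFM = 38°  [same arc JM]

∠JFM = 38°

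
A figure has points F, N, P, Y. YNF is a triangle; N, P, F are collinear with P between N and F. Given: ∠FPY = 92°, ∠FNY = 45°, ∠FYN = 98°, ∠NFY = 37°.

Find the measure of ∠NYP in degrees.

∠NYP = 47°

1. ∠NPY = 88°  [linear pair at P on NF]
2. ∠PNY = 45°  [P on ray NF]
3. ∠NYP = 47°  [△YNP]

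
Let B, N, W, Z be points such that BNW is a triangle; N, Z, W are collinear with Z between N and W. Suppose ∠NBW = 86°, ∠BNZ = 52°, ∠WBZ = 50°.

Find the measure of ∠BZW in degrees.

1. ∠BNW = 52°  [Z on ray NW]
2. ∠BWN = 42°  [△BNW]
3. ∠BWZ = 42°  [Z on ray WN]
4. ∠BZW = 88°  [△BZW]

∠BZW = 88°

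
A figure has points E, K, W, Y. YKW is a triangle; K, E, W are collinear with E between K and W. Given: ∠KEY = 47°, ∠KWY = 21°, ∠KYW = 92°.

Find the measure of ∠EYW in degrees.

∠EYW = 26°

1. ∠WEY = 133°  [linear pair at E on KW]
2. ∠EWY = 21°  [E on ray WK]
3. ∠EYW = 26°  [△YEW]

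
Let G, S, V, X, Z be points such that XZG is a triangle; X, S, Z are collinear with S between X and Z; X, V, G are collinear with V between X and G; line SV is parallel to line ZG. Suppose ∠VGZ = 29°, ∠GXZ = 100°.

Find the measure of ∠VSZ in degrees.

1. ∠XGZ = 29°  [V on ray GX]
2. ∠GZX = 51°  [△XZG]
3. ∠VSX = 51°  [SV∥ZG, corresponding at S]
4. ∠VSZ = 129°  [linear pair at S on XZ]

∠VSZ = 129°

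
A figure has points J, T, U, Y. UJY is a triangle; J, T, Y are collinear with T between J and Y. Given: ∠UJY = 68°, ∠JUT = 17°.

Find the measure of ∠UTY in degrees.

1. ∠TJU = 68°  [T on ray JY]
2. ∠JTU = 95°  [△UJT]
3. ∠UTY = 85°  [linear pair at T on JY]

∠UTY = 85°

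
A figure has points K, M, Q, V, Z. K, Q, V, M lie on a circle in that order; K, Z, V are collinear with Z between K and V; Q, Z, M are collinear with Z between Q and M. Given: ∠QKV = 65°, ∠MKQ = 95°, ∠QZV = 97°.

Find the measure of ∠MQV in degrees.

∠MQV = 30°

1. ∠QMV = 65°  [same arc QV]
2. ∠MVQ = 85°  [cyclic KQVM, opposite ∠K+∠V]
3. ∠MQV = 30°  [△QVM]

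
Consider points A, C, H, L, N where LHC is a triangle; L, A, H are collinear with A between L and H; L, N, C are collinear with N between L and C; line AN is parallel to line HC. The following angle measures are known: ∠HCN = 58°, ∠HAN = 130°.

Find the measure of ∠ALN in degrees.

∠ALN = 72°

1. ∠HCL = 58°  [N on ray CL]
2. ∠LAN = 50°  [linear pair at A on LH]
3. ∠ANL = 58°  [AN∥HC, corresponding at N]
4. ∠ALN = 72°  [△LAN]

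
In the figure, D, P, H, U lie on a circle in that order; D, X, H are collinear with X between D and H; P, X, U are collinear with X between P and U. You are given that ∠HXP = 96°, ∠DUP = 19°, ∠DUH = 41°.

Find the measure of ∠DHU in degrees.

1. ∠DXU = 96°  [vertical angles at X]
2. ∠HDU = 65°  [△DXU]
3. ∠DHU = 74°  [△DHU]

∠DHU = 74°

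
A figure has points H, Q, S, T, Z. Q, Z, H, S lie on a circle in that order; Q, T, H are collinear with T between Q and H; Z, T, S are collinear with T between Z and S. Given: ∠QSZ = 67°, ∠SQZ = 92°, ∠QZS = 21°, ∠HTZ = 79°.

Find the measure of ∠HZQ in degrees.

1. ∠QHZ = 67°  [same arc QZ]
2. ∠QTZ = 101°  [linear pair at T on QH]
3. ∠HQZ = 58°  [△QTZ]
4. ∠HZQ = 55°  [△QZH]

∠HZQ = 55°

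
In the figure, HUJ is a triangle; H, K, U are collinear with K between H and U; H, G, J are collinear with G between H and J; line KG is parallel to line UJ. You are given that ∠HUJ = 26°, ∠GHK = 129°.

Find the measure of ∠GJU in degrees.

∠GJU = 25°

1. ∠GKH = 26°  [KG∥UJ, corresponding at K]
2. ∠HGK = 25°  [△HKG]
3. ∠JGK = 155°  [linear pair at G on HJ]
4. ∠GJU = 25°  [KG∥UJ, co-interior at J–G]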